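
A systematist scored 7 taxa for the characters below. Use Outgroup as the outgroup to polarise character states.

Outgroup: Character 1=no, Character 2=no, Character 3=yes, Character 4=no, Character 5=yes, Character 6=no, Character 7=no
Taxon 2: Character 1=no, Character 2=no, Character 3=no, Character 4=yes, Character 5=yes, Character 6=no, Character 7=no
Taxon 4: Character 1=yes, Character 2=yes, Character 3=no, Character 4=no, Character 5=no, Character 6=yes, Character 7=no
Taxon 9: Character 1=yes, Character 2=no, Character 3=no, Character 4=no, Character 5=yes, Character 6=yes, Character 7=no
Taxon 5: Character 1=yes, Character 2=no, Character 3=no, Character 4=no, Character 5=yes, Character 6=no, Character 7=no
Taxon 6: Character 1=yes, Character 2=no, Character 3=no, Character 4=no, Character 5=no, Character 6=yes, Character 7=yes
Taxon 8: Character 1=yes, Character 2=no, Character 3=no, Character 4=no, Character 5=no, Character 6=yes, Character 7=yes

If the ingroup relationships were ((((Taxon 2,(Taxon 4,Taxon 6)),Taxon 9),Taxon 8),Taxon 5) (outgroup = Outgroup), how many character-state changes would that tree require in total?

11

Map each character onto ((((Taxon 2,(Taxon 4,Taxon 6)),Taxon 9),Taxon 8),Taxon 5) (rooted by Outgroup) and count the minimum state changes it requires (Fitch parsimony):
Character 1: 2; Character 2: 1; Character 3: 1; Character 4: 1; Character 5: 2; Character 6: 2; Character 7: 2.
Total tree length = 11.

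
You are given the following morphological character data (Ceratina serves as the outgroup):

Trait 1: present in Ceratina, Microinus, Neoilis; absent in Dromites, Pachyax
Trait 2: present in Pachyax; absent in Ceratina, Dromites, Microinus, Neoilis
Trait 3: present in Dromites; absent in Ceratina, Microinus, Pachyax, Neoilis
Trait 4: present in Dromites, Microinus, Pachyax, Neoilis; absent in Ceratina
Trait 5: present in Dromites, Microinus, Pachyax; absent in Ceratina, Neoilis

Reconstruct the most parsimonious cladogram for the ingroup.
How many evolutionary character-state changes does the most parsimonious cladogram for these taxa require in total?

5

Character polarity is set by the outgroup: the derived state is whichever differs from the outgroup's state, so for Trait 1 the derived state is 'absent', and for the remaining characters it is 'present'.
Trait 1: derived state 'absent' in Dromites and Pachyax only — synapomorphy for {Dromites, Pachyax}.
Trait 2 (derived state 'present') is unique to Pachyax (autapomorphy; uninformative for grouping).
Trait 3 (derived state 'present') is unique to Dromites (autapomorphy; uninformative for grouping).
All ingroup taxa share the derived state 'present' for Trait 4; it defines the ingroup but does not resolve relationships within it.
Only Dromites, Microinus, and Pachyax show the derived state 'present' for Trait 5, supporting them as a clade.
Most parsimonious ingroup topology: (((Dromites,Pachyax),Microinus),Neoilis).
Changes per character on this tree: Trait 1: 1; Trait 2: 1; Trait 3: 1; Trait 4: 1; Trait 5: 1.
Total = 5.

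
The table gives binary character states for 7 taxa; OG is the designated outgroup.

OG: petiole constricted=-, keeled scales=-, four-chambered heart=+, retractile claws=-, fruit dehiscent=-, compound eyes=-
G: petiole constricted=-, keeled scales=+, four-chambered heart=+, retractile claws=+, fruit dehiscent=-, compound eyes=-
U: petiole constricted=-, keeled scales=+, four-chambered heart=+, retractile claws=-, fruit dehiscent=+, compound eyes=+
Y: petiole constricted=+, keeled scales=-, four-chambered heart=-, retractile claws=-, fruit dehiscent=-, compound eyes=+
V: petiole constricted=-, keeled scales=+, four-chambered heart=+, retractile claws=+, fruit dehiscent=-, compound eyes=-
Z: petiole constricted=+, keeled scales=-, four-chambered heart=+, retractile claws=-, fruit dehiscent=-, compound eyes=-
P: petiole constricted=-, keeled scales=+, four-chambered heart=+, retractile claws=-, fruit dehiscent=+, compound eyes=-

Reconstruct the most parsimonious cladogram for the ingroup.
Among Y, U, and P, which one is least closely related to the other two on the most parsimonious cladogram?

Y

Character polarity is set by the outgroup: the derived state is whichever differs from the outgroup's state, so for four-chambered heart the derived state is '-', and for the remaining characters it is '+'.
Only Y and Z show the derived state '+' for petiole constricted, supporting them as a clade.
Only G, P, U, and V show the derived state '+' for keeled scales, supporting them as a clade.
four-chambered heart: derived state '-' in Y only — an autapomorphy, so it tells us nothing about relationships among taxa.
retractile claws: derived state '+' in G and V only — synapomorphy for {G, V}.
fruit dehiscent (derived state '+') is shared by P and U — a synapomorphy uniting that clade.
compound eyes groups U and Y, which is incompatible with the clades supported by the remaining characters; treating it as convergent (homoplasy) costs fewer steps than any alternative tree.
Most parsimonious ingroup topology: (((G,V),(U,P)),(Y,Z)).
U and P share a more recent common ancestor with each other than either does with Y, so Y is the least closely related of the three.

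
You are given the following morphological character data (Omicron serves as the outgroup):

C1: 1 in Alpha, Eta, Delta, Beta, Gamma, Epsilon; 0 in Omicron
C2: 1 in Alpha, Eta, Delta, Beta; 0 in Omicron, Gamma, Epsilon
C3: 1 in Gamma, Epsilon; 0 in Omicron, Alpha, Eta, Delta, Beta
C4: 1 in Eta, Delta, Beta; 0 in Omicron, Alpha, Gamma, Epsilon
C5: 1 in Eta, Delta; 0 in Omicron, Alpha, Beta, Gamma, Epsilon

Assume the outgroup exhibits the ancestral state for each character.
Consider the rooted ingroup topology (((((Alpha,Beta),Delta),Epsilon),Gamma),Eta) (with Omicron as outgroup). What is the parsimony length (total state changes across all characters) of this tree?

Map each character onto (((((Alpha,Beta),Delta),Epsilon),Gamma),Eta) (rooted by Omicron) and count the minimum state changes it requires (Fitch parsimony):
C1: 1; C2: 2; C3: 2; C4: 3; C5: 2.
Total tree length = 10.

10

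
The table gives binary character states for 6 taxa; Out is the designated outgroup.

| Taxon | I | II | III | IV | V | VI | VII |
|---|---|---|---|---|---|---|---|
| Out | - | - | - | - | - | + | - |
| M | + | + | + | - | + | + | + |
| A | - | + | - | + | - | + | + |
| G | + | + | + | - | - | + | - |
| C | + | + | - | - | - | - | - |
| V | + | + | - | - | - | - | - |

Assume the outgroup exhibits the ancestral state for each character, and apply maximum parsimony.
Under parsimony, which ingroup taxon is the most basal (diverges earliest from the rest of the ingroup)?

Character polarity is set by the outgroup: the derived state is whichever differs from the outgroup's state, so for VI the derived state is '-', and for the remaining characters it is '+'.
I (derived state '+') is shared by C, G, M, and V — a synapomorphy uniting that clade.
II (derived state '+') is shared by all ingroup taxa — unites the whole ingroup.
III: derived state '+' in G and M only — synapomorphy for {G, M}.
IV: derived state '+' in A only — an autapomorphy, so it tells us nothing about relationships among taxa.
V: derived state '+' in M only — an autapomorphy, so it tells us nothing about relationships among taxa.
VI (derived state '-') is shared by C and V — a synapomorphy uniting that clade.
VII (state '+') occurs in A and M but conflicts with the nesting implied by the other characters — most parsimoniously interpreted as homoplasy.
Most parsimonious ingroup topology: (((M,G),(C,V)),A).
A is sister to the clade containing all other ingroup taxa, so it is the earliest-diverging (most basal) ingroup lineage.

A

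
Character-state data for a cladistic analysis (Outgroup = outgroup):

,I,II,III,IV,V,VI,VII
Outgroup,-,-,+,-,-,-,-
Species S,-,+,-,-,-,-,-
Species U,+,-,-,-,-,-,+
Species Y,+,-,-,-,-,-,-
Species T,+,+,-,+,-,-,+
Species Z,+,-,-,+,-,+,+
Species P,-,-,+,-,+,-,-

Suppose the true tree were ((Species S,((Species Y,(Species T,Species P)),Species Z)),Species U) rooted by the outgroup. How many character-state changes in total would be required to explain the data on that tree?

14

Map each character onto ((Species S,((Species Y,(Species T,Species P)),Species Z)),Species U) (rooted by Outgroup) and count the minimum state changes it requires (Fitch parsimony):
I: 3; II: 2; III: 2; IV: 2; V: 1; VI: 1; VII: 3.
Total tree length = 14.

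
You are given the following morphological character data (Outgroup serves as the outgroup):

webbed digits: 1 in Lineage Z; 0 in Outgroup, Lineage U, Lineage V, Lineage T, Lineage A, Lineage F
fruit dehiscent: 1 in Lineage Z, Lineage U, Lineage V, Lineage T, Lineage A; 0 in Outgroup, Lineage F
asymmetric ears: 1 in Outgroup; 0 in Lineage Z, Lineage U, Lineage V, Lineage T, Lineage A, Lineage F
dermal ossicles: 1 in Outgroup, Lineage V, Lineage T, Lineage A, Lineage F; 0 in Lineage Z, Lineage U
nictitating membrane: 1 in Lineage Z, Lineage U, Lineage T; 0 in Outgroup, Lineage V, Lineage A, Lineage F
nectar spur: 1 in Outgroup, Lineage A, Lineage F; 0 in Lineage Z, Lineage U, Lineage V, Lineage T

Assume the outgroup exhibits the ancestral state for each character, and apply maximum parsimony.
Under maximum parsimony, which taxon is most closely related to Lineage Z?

Lineage U

Character polarity is set by the outgroup: the derived state is whichever differs from the outgroup's state, so for asymmetric ears, dermal ossicles, nectar spur the derived state is '0', and for the remaining characters it is '1'.
webbed digits: derived state '1' in Lineage Z only — an autapomorphy, so it tells us nothing about relationships among taxa.
Only Lineage A, Lineage T, Lineage U, Lineage V, and Lineage Z show the derived state '1' for fruit dehiscent, supporting them as a clade.
All ingroup taxa share the derived state '0' for asymmetric ears; it defines the ingroup but does not resolve relationships within it.
dermal ossicles: derived state '0' in Lineage U and Lineage Z only — synapomorphy for {Lineage U, Lineage Z}.
Only Lineage T, Lineage U, and Lineage Z show the derived state '1' for nictitating membrane, supporting them as a clade.
nectar spur (derived state '0') is shared by Lineage T, Lineage U, Lineage V, and Lineage Z — a synapomorphy uniting that clade.
Most parsimonious ingroup topology: (((((Lineage Z,Lineage U),Lineage T),Lineage V),Lineage A),Lineage F).
Lineage Z and Lineage U form a cherry on this tree, so they are sister taxa.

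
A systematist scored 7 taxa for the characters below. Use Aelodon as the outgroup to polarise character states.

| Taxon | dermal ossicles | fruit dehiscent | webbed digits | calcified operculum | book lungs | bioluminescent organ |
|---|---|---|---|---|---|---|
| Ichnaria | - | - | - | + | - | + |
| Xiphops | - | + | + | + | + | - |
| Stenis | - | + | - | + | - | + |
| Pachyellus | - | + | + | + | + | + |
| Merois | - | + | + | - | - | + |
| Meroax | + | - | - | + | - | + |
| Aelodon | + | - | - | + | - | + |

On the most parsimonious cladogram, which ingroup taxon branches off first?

Character polarity is set by the outgroup: the derived state is whichever differs from the outgroup's state, so for dermal ossicles, calcified operculum, bioluminescent organ the derived state is '-', and for the remaining characters it is '+'.
Only Ichnaria, Merois, Pachyellus, Stenis, and Xiphops show the derived state '-' for dermal ossicles, supporting them as a clade.
fruit dehiscent (derived state '+') is shared by Merois, Pachyellus, Stenis, and Xiphops — a synapomorphy uniting that clade.
webbed digits: derived state '+' in Merois, Pachyellus, and Xiphops only — synapomorphy for {Merois, Pachyellus, Xiphops}.
calcified operculum: derived state '-' in Merois only — an autapomorphy, so it tells us nothing about relationships among taxa.
book lungs (derived state '+') is shared by Pachyellus and Xiphops — a synapomorphy uniting that clade.
bioluminescent organ (derived state '-') is unique to Xiphops (autapomorphy; uninformative for grouping).
Most parsimonious ingroup topology: ((((Merois,(Pachyellus,Xiphops)),Stenis),Ichnaria),Meroax).
Meroax is sister to the clade containing all other ingroup taxa, so it is the earliest-diverging (most basal) ingroup lineage.

Meroax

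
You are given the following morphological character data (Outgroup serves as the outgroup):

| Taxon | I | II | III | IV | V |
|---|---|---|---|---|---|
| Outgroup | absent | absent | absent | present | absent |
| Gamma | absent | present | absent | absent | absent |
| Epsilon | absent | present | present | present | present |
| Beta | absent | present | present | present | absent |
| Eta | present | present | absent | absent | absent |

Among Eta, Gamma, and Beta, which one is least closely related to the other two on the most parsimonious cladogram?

Character polarity is set by the outgroup: the derived state is whichever differs from the outgroup's state, so for IV the derived state is 'absent', and for the remaining characters it is 'present'.
I (derived state 'present') is unique to Eta (autapomorphy; uninformative for grouping).
All ingroup taxa share the derived state 'present' for II; it defines the ingroup but does not resolve relationships within it.
Only Beta and Epsilon show the derived state 'present' for III, supporting them as a clade.
IV (derived state 'absent') is shared by Eta and Gamma — a synapomorphy uniting that clade.
V (derived state 'present') is unique to Epsilon (autapomorphy; uninformative for grouping).
Most parsimonious ingroup topology: ((Gamma,Eta),(Epsilon,Beta)).
Eta and Gamma share a more recent common ancestor with each other than either does with Beta, so Beta is the least closely related of the three.

Beta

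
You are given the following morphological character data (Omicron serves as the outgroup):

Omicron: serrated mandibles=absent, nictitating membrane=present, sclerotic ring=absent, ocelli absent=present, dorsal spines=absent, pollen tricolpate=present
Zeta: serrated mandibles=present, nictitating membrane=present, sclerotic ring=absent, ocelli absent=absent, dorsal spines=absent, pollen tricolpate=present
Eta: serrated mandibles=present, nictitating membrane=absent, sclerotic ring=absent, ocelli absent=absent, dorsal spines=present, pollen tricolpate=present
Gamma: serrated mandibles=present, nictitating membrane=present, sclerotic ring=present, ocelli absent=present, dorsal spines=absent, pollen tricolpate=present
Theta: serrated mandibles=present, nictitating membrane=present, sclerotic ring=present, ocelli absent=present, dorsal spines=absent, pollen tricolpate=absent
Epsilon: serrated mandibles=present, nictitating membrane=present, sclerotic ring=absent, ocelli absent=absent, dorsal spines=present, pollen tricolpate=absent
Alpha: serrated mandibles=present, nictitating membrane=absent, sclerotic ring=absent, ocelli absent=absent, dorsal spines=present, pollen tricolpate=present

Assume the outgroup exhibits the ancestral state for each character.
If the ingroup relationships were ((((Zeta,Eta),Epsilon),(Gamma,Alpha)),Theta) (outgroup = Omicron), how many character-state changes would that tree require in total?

Map each character onto ((((Zeta,Eta),Epsilon),(Gamma,Alpha)),Theta) (rooted by Omicron) and count the minimum state changes it requires (Fitch parsimony):
serrated mandibles: 1; nictitating membrane: 2; sclerotic ring: 2; ocelli absent: 2; dorsal spines: 3; pollen tricolpate: 2.
Total tree length = 12.

12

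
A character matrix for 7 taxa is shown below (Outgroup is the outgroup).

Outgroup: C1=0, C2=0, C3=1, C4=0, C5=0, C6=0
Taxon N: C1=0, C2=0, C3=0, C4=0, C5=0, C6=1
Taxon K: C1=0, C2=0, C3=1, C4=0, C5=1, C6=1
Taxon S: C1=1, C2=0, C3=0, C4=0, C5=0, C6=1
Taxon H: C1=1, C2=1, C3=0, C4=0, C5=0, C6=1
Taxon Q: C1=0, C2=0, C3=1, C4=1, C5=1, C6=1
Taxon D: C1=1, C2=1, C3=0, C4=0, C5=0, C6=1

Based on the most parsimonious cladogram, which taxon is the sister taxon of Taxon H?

Character polarity is set by the outgroup: the derived state is whichever differs from the outgroup's state, so for C3 the derived state is '0', and for the remaining characters it is '1'.
C1: derived state '1' in Taxon D, Taxon H, and Taxon S only — synapomorphy for {Taxon D, Taxon H, Taxon S}.
C2: derived state '1' in Taxon D and Taxon H only — synapomorphy for {Taxon D, Taxon H}.
C3 (derived state '0') is shared by Taxon D, Taxon H, Taxon N, and Taxon S — a synapomorphy uniting that clade.
C4: derived state '1' in Taxon Q only — an autapomorphy, so it tells us nothing about relationships among taxa.
C5: derived state '1' in Taxon K and Taxon Q only — synapomorphy for {Taxon K, Taxon Q}.
All ingroup taxa share the derived state '1' for C6; it defines the ingroup but does not resolve relationships within it.
Most parsimonious ingroup topology: ((((Taxon H,Taxon D),Taxon S),Taxon N),(Taxon Q,Taxon K)).
Taxon H and Taxon D form a cherry on this tree, so they are sister taxa.

Taxon D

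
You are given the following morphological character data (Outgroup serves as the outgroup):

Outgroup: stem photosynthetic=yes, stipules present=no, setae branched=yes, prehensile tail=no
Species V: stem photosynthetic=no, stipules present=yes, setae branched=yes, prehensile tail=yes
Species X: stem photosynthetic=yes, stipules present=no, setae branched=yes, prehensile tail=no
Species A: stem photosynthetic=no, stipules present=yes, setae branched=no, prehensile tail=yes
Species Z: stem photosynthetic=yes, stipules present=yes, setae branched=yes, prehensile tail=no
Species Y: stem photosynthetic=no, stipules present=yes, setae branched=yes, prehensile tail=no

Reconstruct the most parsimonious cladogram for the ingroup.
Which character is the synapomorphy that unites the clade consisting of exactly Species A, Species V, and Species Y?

stem photosynthetic

Character polarity is set by the outgroup: the derived state is whichever differs from the outgroup's state, so for stem photosynthetic, setae branched the derived state is 'no', and for the remaining characters it is 'yes'.
stem photosynthetic (derived state 'no') is shared by Species A, Species V, and Species Y — a synapomorphy uniting that clade.
stipules present (derived state 'yes') is shared by Species A, Species V, Species Y, and Species Z — a synapomorphy uniting that clade.
setae branched: derived state 'no' in Species A only — an autapomorphy, so it tells us nothing about relationships among taxa.
Only Species A and Species V show the derived state 'yes' for prehensile tail, supporting them as a clade.
Most parsimonious ingroup topology: ((((Species V,Species A),Species Y),Species Z),Species X).
The clade {Species A, Species V, Species Y} is supported by stem photosynthetic: its derived state 'no' occurs in exactly those taxa and in no other taxon (including the outgroup).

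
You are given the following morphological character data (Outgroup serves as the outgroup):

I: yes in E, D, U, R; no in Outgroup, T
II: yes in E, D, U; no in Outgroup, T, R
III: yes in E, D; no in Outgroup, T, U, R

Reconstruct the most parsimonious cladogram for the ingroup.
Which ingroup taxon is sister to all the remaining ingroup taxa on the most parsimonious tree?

T

The outgroup has state 'no' for every character, so 'yes' is the derived state throughout.
I: derived state 'yes' in D, E, R, and U only — synapomorphy for {D, E, R, U}.
Only D, E, and U show the derived state 'yes' for II, supporting them as a clade.
III (derived state 'yes') is shared by D and E — a synapomorphy uniting that clade.
Most parsimonious ingroup topology: ((((E,D),U),R),T).
T is sister to the clade containing all other ingroup taxa, so it is the earliest-diverging (most basal) ingroup lineage.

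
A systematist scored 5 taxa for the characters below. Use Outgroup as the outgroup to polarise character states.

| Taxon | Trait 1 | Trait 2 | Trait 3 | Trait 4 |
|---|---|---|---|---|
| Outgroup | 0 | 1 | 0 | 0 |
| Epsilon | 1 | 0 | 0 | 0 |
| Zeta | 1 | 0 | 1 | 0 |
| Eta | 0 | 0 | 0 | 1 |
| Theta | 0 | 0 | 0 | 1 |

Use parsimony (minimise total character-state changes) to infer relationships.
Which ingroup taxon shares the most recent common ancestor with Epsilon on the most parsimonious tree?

Character polarity is set by the outgroup: the derived state is whichever differs from the outgroup's state, so for Trait 2 the derived state is '0', and for the remaining characters it is '1'.
Trait 1 (derived state '1') is shared by Epsilon and Zeta — a synapomorphy uniting that clade.
Trait 2 (derived state '0') is shared by all ingroup taxa — unites the whole ingroup.
Trait 3 (derived state '1') is unique to Zeta (autapomorphy; uninformative for grouping).
Trait 4: derived state '1' in Eta and Theta only — synapomorphy for {Eta, Theta}.
Most parsimonious ingroup topology: ((Epsilon,Zeta),(Eta,Theta)).
Epsilon and Zeta form a cherry on this tree, so they are sister taxa.

Zeta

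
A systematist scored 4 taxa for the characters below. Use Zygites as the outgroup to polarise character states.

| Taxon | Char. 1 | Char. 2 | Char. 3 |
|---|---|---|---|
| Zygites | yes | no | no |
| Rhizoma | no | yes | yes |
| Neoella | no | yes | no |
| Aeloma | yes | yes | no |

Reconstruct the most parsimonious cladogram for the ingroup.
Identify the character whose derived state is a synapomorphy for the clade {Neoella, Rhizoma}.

Char. 1

Character polarity is set by the outgroup: the derived state is whichever differs from the outgroup's state, so for Char. 1 the derived state is 'no', and for the remaining characters it is 'yes'.
Only Neoella and Rhizoma show the derived state 'no' for Char. 1, supporting them as a clade.
Char. 2 (derived state 'yes') is shared by all ingroup taxa — unites the whole ingroup.
Char. 3: derived state 'yes' in Rhizoma only — an autapomorphy, so it tells us nothing about relationships among taxa.
Most parsimonious ingroup topology: (Aeloma,(Neoella,Rhizoma)).
The clade {Neoella, Rhizoma} is supported by Char. 1: its derived state 'no' occurs in exactly those taxa and in no other taxon (including the outgroup).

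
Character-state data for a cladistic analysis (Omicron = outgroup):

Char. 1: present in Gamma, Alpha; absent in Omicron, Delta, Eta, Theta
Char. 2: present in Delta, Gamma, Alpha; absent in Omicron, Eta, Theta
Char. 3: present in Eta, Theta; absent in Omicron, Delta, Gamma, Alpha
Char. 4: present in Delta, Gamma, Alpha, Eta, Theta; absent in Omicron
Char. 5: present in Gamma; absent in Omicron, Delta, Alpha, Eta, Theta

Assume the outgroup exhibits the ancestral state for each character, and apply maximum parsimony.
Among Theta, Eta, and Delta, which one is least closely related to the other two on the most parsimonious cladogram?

The outgroup has state 'absent' for every character, so 'present' is the derived state throughout.
Char. 1 (derived state 'present') is shared by Alpha and Gamma — a synapomorphy uniting that clade.
Char. 2: derived state 'present' in Alpha, Delta, and Gamma only — synapomorphy for {Alpha, Delta, Gamma}.
Char. 3 (derived state 'present') is shared by Eta and Theta — a synapomorphy uniting that clade.
All ingroup taxa share the derived state 'present' for Char. 4; it defines the ingroup but does not resolve relationships within it.
Char. 5: derived state 'present' in Gamma only — an autapomorphy, so it tells us nothing about relationships among taxa.
Most parsimonious ingroup topology: ((Delta,(Gamma,Alpha)),(Eta,Theta)).
Theta and Eta share a more recent common ancestor with each other than either does with Delta, so Delta is the least closely related of the three.

Delta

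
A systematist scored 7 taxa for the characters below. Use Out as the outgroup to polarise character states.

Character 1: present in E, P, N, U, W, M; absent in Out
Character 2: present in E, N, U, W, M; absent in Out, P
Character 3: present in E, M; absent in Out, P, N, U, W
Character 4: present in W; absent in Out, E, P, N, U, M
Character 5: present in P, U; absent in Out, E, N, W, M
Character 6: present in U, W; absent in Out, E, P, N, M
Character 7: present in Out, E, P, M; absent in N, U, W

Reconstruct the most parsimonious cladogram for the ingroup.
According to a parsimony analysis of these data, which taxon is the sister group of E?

Character polarity is set by the outgroup: the derived state is whichever differs from the outgroup's state, so for Character 7 the derived state is 'absent', and for the remaining characters it is 'present'.
Character 1 (derived state 'present') is shared by all ingroup taxa — unites the whole ingroup.
Character 2 (derived state 'present') is shared by E, M, N, U, and W — a synapomorphy uniting that clade.
Only E and M show the derived state 'present' for Character 3, supporting them as a clade.
Character 4: derived state 'present' in W only — an autapomorphy, so it tells us nothing about relationships among taxa.
Character 5 groups P and U, which is incompatible with the clades supported by the remaining characters; treating it as convergent (homoplasy) costs fewer steps than any alternative tree.
Character 6: derived state 'present' in U and W only — synapomorphy for {U, W}.
Character 7: derived state 'absent' in N, U, and W only — synapomorphy for {N, U, W}.
Most parsimonious ingroup topology: (((E,M),(N,(U,W))),P).
E and M form a cherry on this tree, so they are sister taxa.

M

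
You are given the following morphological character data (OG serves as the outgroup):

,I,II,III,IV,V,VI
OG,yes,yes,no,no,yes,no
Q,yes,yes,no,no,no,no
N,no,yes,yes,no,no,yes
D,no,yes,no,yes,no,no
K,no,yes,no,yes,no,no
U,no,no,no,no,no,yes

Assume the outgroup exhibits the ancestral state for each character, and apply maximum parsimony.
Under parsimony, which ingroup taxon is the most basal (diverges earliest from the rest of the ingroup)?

Q

Character polarity is set by the outgroup: the derived state is whichever differs from the outgroup's state, so for I, II, V the derived state is 'no', and for the remaining characters it is 'yes'.
Only D, K, N, and U show the derived state 'no' for I, supporting them as a clade.
II: derived state 'no' in U only — an autapomorphy, so it tells us nothing about relationships among taxa.
III: derived state 'yes' in N only — an autapomorphy, so it tells us nothing about relationships among taxa.
Only D and K show the derived state 'yes' for IV, supporting them as a clade.
V (derived state 'no') is shared by all ingroup taxa — unites the whole ingroup.
Only N and U show the derived state 'yes' for VI, supporting them as a clade.
Most parsimonious ingroup topology: (Q,((N,U),(D,K))).
Q is sister to the clade containing all other ingroup taxa, so it is the earliest-diverging (most basal) ingroup lineage.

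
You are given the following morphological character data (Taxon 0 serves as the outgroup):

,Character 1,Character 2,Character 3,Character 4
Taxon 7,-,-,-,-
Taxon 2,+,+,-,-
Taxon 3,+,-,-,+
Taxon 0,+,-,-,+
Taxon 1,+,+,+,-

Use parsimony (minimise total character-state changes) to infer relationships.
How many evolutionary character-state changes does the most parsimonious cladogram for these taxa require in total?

Character polarity is set by the outgroup: the derived state is whichever differs from the outgroup's state, so for Character 1, Character 4 the derived state is '-', and for the remaining characters it is '+'.
Character 1 (derived state '-') is unique to Taxon 7 (autapomorphy; uninformative for grouping).
Character 2 (derived state '+') is shared by Taxon 1 and Taxon 2 — a synapomorphy uniting that clade.
Character 3: derived state '+' in Taxon 1 only — an autapomorphy, so it tells us nothing about relationships among taxa.
Character 4 (derived state '-') is shared by Taxon 1, Taxon 2, and Taxon 7 — a synapomorphy uniting that clade.
Most parsimonious ingroup topology: ((Taxon 7,(Taxon 2,Taxon 1)),Taxon 3).
Changes per character on this tree: Character 1: 1; Character 2: 1; Character 3: 1; Character 4: 1.
Total = 4.

4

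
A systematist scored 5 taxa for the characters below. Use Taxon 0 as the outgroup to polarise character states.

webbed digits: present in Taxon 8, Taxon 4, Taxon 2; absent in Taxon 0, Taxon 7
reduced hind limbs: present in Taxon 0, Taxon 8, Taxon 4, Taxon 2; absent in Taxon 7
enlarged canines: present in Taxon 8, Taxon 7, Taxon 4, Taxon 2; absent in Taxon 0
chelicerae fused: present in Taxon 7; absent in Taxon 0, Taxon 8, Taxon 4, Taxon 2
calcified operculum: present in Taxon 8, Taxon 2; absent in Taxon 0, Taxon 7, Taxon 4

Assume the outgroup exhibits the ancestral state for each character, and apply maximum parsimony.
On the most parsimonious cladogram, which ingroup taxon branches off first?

Taxon 7

Character polarity is set by the outgroup: the derived state is whichever differs from the outgroup's state, so for reduced hind limbs the derived state is 'absent', and for the remaining characters it is 'present'.
webbed digits (derived state 'present') is shared by Taxon 2, Taxon 4, and Taxon 8 — a synapomorphy uniting that clade.
reduced hind limbs: derived state 'absent' in Taxon 7 only — an autapomorphy, so it tells us nothing about relationships among taxa.
All ingroup taxa share the derived state 'present' for enlarged canines; it defines the ingroup but does not resolve relationships within it.
chelicerae fused (derived state 'present') is unique to Taxon 7 (autapomorphy; uninformative for grouping).
calcified operculum (derived state 'present') is shared by Taxon 2 and Taxon 8 — a synapomorphy uniting that clade.
Most parsimonious ingroup topology: (((Taxon 8,Taxon 2),Taxon 4),Taxon 7).
Taxon 7 is sister to the clade containing all other ingroup taxa, so it is the earliest-diverging (most basal) ingroup lineage.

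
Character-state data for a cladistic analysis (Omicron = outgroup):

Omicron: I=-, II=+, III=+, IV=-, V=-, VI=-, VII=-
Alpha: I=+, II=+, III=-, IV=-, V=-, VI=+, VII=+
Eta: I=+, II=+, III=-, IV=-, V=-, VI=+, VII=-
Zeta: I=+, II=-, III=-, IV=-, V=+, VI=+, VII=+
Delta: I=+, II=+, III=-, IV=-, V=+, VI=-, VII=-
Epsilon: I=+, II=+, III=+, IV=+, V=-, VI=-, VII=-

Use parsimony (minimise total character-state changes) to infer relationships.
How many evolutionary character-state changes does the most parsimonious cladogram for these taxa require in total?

8

Character polarity is set by the outgroup: the derived state is whichever differs from the outgroup's state, so for II, III the derived state is '-', and for the remaining characters it is '+'.
I (derived state '+') is shared by all ingroup taxa — unites the whole ingroup.
II (derived state '-') is unique to Zeta (autapomorphy; uninformative for grouping).
III: derived state '-' in Alpha, Delta, Eta, and Zeta only — synapomorphy for {Alpha, Delta, Eta, Zeta}.
IV (derived state '+') is unique to Epsilon (autapomorphy; uninformative for grouping).
V groups Delta and Zeta, which is incompatible with the clades supported by the remaining characters; treating it as convergent (homoplasy) costs fewer steps than any alternative tree.
VI (derived state '+') is shared by Alpha, Eta, and Zeta — a synapomorphy uniting that clade.
VII (derived state '+') is shared by Alpha and Zeta — a synapomorphy uniting that clade.
Most parsimonious ingroup topology: ((((Alpha,Zeta),Eta),Delta),Epsilon).
Changes per character on this tree: I: 1; II: 1; III: 1; IV: 1; V: 2; VI: 1; VII: 1.
Total = 8.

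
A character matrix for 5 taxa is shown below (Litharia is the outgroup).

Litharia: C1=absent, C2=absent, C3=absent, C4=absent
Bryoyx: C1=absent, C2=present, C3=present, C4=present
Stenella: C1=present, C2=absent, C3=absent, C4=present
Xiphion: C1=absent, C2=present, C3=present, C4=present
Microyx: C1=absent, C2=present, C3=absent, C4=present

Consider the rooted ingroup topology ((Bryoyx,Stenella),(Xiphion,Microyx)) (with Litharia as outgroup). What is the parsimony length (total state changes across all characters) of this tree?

6

Map each character onto ((Bryoyx,Stenella),(Xiphion,Microyx)) (rooted by Litharia) and count the minimum state changes it requires (Fitch parsimony):
C1: 1; C2: 2; C3: 2; C4: 1.
Total tree length = 6.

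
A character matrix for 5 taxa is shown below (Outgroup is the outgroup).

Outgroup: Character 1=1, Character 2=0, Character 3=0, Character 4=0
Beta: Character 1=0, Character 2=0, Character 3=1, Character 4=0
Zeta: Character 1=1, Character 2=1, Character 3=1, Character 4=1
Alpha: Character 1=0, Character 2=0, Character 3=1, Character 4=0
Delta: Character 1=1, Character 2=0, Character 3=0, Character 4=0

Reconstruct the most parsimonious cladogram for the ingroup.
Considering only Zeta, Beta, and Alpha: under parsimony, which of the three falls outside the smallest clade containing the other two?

Character polarity is set by the outgroup: the derived state is whichever differs from the outgroup's state, so for Character 1 the derived state is '0', and for the remaining characters it is '1'.
Only Alpha and Beta show the derived state '0' for Character 1, supporting them as a clade.
Character 2: derived state '1' in Zeta only — an autapomorphy, so it tells us nothing about relationships among taxa.
Only Alpha, Beta, and Zeta show the derived state '1' for Character 3, supporting them as a clade.
Character 4 (derived state '1') is unique to Zeta (autapomorphy; uninformative for grouping).
Most parsimonious ingroup topology: (((Beta,Alpha),Zeta),Delta).
Alpha and Beta share a more recent common ancestor with each other than either does with Zeta, so Zeta is the least closely related of the three.

Zeta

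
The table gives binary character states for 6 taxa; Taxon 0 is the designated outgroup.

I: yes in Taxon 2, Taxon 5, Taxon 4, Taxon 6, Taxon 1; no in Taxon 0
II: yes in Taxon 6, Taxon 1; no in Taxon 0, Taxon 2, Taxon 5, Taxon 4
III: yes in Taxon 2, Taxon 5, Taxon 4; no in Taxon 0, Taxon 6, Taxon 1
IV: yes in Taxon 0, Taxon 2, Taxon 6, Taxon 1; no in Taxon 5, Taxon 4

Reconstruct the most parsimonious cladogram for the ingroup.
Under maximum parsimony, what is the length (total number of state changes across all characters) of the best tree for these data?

4

Character polarity is set by the outgroup: the derived state is whichever differs from the outgroup's state, so for IV the derived state is 'no', and for the remaining characters it is 'yes'.
I (derived state 'yes') is shared by all ingroup taxa — unites the whole ingroup.
II (derived state 'yes') is shared by Taxon 1 and Taxon 6 — a synapomorphy uniting that clade.
III (derived state 'yes') is shared by Taxon 2, Taxon 4, and Taxon 5 — a synapomorphy uniting that clade.
Only Taxon 4 and Taxon 5 show the derived state 'no' for IV, supporting them as a clade.
Most parsimonious ingroup topology: ((Taxon 2,(Taxon 5,Taxon 4)),(Taxon 6,Taxon 1)).
Changes per character on this tree: I: 1; II: 1; III: 1; IV: 1.
Total = 4.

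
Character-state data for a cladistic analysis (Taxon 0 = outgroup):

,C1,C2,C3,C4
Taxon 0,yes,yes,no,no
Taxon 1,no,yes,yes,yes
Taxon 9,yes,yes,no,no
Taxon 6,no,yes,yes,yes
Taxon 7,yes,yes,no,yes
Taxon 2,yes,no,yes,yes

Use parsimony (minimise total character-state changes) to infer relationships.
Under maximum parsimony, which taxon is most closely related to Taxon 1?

Taxon 6

Character polarity is set by the outgroup: the derived state is whichever differs from the outgroup's state, so for C1, C2 the derived state is 'no', and for the remaining characters it is 'yes'.
Only Taxon 1 and Taxon 6 show the derived state 'no' for C1, supporting them as a clade.
C2 (derived state 'no') is unique to Taxon 2 (autapomorphy; uninformative for grouping).
C3 (derived state 'yes') is shared by Taxon 1, Taxon 2, and Taxon 6 — a synapomorphy uniting that clade.
C4: derived state 'yes' in Taxon 1, Taxon 2, Taxon 6, and Taxon 7 only — synapomorphy for {Taxon 1, Taxon 2, Taxon 6, Taxon 7}.
Most parsimonious ingroup topology: ((((Taxon 1,Taxon 6),Taxon 2),Taxon 7),Taxon 9).
Taxon 1 and Taxon 6 form a cherry on this tree, so they are sister taxa.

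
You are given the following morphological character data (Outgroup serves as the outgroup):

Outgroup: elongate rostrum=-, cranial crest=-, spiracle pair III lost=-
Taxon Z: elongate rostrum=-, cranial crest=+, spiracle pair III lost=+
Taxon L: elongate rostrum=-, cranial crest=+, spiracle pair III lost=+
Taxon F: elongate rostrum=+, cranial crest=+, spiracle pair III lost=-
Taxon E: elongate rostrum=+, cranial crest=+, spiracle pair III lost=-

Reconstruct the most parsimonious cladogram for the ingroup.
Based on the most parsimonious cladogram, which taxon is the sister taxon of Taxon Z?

Taxon L

The outgroup has state '-' for every character, so '+' is the derived state throughout.
Only Taxon E and Taxon F show the derived state '+' for elongate rostrum, supporting them as a clade.
cranial crest (derived state '+') is shared by all ingroup taxa — unites the whole ingroup.
spiracle pair III lost (derived state '+') is shared by Taxon L and Taxon Z — a synapomorphy uniting that clade.
Most parsimonious ingroup topology: ((Taxon Z,Taxon L),(Taxon F,Taxon E)).
Taxon Z and Taxon L form a cherry on this tree, so they are sister taxa.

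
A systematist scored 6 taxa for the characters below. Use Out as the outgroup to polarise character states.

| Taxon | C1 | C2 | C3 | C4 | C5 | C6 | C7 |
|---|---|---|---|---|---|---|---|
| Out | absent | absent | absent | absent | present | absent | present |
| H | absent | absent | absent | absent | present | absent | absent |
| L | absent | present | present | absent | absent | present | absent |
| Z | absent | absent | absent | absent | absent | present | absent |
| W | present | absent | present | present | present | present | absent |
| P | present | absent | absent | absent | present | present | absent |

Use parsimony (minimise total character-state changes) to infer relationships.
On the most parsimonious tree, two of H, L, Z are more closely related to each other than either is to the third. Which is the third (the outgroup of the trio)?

H

Character polarity is set by the outgroup: the derived state is whichever differs from the outgroup's state, so for C5, C7 the derived state is 'absent', and for the remaining characters it is 'present'.
C1: derived state 'present' in P and W only — synapomorphy for {P, W}.
C2: derived state 'present' in L only — an autapomorphy, so it tells us nothing about relationships among taxa.
C3 (state 'present') occurs in L and W but conflicts with the nesting implied by the other characters — most parsimoniously interpreted as homoplasy.
C4: derived state 'present' in W only — an autapomorphy, so it tells us nothing about relationships among taxa.
C5: derived state 'absent' in L and Z only — synapomorphy for {L, Z}.
Only L, P, W, and Z show the derived state 'present' for C6, supporting them as a clade.
All ingroup taxa share the derived state 'absent' for C7; it defines the ingroup but does not resolve relationships within it.
Most parsimonious ingroup topology: (H,((L,Z),(W,P))).
L and Z share a more recent common ancestor with each other than either does with H, so H is the least closely related of the three.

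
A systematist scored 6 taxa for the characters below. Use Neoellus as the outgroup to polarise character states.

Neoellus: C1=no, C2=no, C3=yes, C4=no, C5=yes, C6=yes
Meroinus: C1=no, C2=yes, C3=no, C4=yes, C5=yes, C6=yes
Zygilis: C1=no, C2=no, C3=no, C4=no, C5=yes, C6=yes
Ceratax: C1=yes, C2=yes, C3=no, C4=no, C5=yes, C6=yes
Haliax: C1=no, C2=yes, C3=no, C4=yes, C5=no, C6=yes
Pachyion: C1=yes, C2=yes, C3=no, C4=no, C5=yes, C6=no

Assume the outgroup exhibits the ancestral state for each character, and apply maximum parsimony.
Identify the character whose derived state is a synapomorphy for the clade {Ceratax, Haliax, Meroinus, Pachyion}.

Character polarity is set by the outgroup: the derived state is whichever differs from the outgroup's state, so for C3, C5, C6 the derived state is 'no', and for the remaining characters it is 'yes'.
C1 (derived state 'yes') is shared by Ceratax and Pachyion — a synapomorphy uniting that clade.
C2 (derived state 'yes') is shared by Ceratax, Haliax, Meroinus, and Pachyion — a synapomorphy uniting that clade.
All ingroup taxa share the derived state 'no' for C3; it defines the ingroup but does not resolve relationships within it.
C4 (derived state 'yes') is shared by Haliax and Meroinus — a synapomorphy uniting that clade.
C5 (derived state 'no') is unique to Haliax (autapomorphy; uninformative for grouping).
C6: derived state 'no' in Pachyion only — an autapomorphy, so it tells us nothing about relationships among taxa.
Most parsimonious ingroup topology: (((Meroinus,Haliax),(Ceratax,Pachyion)),Zygilis).
The clade {Ceratax, Haliax, Meroinus, Pachyion} is supported by C2: its derived state 'yes' occurs in exactly those taxa and in no other taxon (including the outgroup).

C2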